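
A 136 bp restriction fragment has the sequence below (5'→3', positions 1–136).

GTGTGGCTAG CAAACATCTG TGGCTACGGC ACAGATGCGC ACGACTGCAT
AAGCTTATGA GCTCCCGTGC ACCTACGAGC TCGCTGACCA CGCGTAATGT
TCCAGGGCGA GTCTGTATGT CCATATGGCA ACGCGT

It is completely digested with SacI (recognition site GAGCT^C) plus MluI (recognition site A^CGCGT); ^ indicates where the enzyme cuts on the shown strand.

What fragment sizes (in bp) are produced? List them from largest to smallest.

SacI sites (GAGCTC) start at positions 59, 77.
SacI cuts after base 5 of each site (before the last base), so after positions 63, 81.
MluI sites (ACGCGT) start at positions 90, 131.
MluI cuts after the first base of each site, so after positions 90, 131.
Combined cut positions: 63, 81, 90, 131.
Linear molecule, 4 cuts → 5 fragments:
  1–63 → 63 bp
  64–81 → 18 bp
  82–90 → 9 bp
  91–131 → 41 bp
  132–136 → 5 bp
Sorted largest to smallest: 63, 41, 18, 9, 5 bp.

63, 41, 18, 9, 5 bp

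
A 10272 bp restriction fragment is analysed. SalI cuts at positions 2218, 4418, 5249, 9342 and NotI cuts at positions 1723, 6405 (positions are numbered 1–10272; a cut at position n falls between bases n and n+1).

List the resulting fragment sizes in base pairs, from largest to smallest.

Combined cut positions (sorted): 1723, 2218, 4418, 5249, 6405, 9342.
Linear molecule, 6 cuts → 7 fragments:
  1723 − 0 = 1723 bp
  2218 − 1723 = 495 bp
  4418 − 2218 = 2200 bp
  5249 − 4418 = 831 bp
  6405 − 5249 = 1156 bp
  9342 − 6405 = 2937 bp
  10272 − 9342 = 930 bp
Sorted largest to smallest: 2937, 2200, 1723, 1156, 930, 831, 495 bp.

2937, 2200, 1723, 1156, 930, 831, 495 bp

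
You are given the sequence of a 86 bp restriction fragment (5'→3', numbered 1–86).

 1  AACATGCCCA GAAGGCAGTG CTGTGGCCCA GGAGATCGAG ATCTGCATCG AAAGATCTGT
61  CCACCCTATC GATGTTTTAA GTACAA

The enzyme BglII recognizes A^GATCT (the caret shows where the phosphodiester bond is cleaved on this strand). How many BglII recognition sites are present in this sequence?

2

AGATCT occurs starting at positions 39, 53.
BglII cuts at 2 sites.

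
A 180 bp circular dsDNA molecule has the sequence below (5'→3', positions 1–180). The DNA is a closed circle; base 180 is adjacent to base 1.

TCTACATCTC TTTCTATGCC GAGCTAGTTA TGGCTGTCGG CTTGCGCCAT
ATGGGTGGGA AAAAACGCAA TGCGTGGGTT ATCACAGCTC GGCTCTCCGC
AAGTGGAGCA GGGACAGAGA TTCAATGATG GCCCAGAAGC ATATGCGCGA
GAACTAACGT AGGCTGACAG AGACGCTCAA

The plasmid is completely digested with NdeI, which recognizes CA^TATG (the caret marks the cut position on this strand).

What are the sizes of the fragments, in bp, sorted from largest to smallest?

NdeI sites (CATATG) start at positions 48, 140.
NdeI cuts after base 2 of each site, so after positions 49, 141.
Circular molecule, 2 cuts → 2 fragments:
  50–141 → 92 bp
  142–180 then 1–49 → 39 + 49 = 88 bp
Sorted largest to smallest: 92, 88 bp.

92, 88 bp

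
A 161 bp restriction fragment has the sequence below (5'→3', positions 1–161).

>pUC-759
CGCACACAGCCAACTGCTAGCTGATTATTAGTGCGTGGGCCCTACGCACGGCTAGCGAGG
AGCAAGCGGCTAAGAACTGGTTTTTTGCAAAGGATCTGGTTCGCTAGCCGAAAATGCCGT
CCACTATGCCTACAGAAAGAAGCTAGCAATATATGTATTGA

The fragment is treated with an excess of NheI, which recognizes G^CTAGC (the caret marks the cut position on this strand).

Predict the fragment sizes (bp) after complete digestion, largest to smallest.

NheI sites (GCTAGC) start at positions 16, 51, 103, 142.
NheI cuts after the first base of each site, so after positions 16, 51, 103, 142.
Linear molecule, 4 cuts → 5 fragments:
  1–16 → 16 bp
  17–51 → 35 bp
  52–103 → 52 bp
  104–142 → 39 bp
  143–161 → 19 bp
Sorted largest to smallest: 52, 39, 35, 19, 16 bp.

52, 39, 35, 19, 16 bp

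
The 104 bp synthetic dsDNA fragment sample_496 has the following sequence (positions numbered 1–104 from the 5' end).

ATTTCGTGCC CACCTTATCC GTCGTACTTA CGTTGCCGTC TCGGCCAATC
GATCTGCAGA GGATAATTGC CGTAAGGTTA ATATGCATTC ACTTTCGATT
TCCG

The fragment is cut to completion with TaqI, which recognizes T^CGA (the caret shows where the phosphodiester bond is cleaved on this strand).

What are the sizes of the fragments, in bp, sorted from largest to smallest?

49, 46, 9 bp

TaqI sites (TCGA) start at positions 49, 95.
TaqI cuts after the first base of each site, so after positions 49, 95.
Linear molecule, 2 cuts → 3 fragments:
  1–49 → 49 bp
  50–95 → 46 bp
  96–104 → 9 bp
Sorted largest to smallest: 49, 46, 9 bp.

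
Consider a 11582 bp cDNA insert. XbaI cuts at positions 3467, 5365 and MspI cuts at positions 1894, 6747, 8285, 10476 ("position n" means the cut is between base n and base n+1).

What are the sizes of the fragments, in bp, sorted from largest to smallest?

2191, 1898, 1894, 1573, 1538, 1382, 1106 bp

Combined cut positions (sorted): 1894, 3467, 5365, 6747, 8285, 10476.
Linear molecule, 6 cuts → 7 fragments:
  1894 − 0 = 1894 bp
  3467 − 1894 = 1573 bp
  5365 − 3467 = 1898 bp
  6747 − 5365 = 1382 bp
  8285 − 6747 = 1538 bp
  10476 − 8285 = 2191 bp
  11582 − 10476 = 1106 bp
Sorted largest to smallest: 2191, 1898, 1894, 1573, 1538, 1382, 1106 bp.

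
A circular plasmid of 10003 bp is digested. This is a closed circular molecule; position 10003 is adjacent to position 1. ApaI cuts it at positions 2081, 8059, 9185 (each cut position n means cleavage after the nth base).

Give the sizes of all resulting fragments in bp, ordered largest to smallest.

Circular molecule, 3 cuts → 3 fragments:
  8059 − 2081 = 5978 bp
  9185 − 8059 = 1126 bp
  wrap: 10003 − 9185 + 2081 = 2899 bp
Sorted largest to smallest: 5978, 2899, 1126 bp.

5978, 2899, 1126 bp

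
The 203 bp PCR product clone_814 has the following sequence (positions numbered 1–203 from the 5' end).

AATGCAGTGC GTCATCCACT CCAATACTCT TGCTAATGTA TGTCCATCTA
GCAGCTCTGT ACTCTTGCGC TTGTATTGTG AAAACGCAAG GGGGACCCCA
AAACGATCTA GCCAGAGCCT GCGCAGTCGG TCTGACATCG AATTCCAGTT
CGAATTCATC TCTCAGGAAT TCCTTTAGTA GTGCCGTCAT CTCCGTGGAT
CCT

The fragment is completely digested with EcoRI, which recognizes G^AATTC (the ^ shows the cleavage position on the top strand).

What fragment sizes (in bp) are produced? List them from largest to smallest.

EcoRI sites (GAATTC) start at positions 140, 152, 167.
EcoRI cuts after the first base of each site, so after positions 140, 152, 167.
Linear molecule, 3 cuts → 4 fragments:
  1–140 → 140 bp
  141–152 → 12 bp
  153–167 → 15 bp
  168–203 → 36 bp
Sorted largest to smallest: 140, 36, 15, 12 bp.

140, 36, 15, 12 bp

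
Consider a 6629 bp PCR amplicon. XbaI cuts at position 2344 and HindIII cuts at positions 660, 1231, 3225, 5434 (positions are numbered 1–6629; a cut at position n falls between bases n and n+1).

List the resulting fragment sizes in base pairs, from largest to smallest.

2209, 1195, 1113, 881, 660, 571 bp

Combined cut positions (sorted): 660, 1231, 2344, 3225, 5434.
Linear molecule, 5 cuts → 6 fragments:
  660 − 0 = 660 bp
  1231 − 660 = 571 bp
  2344 − 1231 = 1113 bp
  3225 − 2344 = 881 bp
  5434 − 3225 = 2209 bp
  6629 − 5434 = 1195 bp
Sorted largest to smallest: 2209, 1195, 1113, 881, 660, 571 bp.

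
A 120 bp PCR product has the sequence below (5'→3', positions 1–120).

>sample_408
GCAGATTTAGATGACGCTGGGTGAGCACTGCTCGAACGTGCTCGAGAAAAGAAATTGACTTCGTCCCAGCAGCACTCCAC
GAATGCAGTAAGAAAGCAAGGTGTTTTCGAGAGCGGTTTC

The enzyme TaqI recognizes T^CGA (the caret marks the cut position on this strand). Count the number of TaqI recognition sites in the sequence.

TCGA occurs starting at positions 32, 42, 107.
TaqI cuts at 3 sites.

3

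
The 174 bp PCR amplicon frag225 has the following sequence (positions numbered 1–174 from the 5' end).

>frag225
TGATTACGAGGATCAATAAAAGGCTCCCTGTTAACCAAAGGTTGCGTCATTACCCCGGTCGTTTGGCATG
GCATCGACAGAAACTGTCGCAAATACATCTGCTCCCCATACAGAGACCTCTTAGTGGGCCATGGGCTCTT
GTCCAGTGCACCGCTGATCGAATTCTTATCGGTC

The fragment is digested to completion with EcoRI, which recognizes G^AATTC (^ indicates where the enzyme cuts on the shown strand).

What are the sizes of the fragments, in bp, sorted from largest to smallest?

The EcoRI site (GAATTC) starts at position 160.
EcoRI cuts after the first base of each site, so after position 160.
Linear molecule, 1 cut → 2 fragments:
  1–160 → 160 bp
  161–174 → 14 bp
Sorted largest to smallest: 160, 14 bp.

160, 14 bp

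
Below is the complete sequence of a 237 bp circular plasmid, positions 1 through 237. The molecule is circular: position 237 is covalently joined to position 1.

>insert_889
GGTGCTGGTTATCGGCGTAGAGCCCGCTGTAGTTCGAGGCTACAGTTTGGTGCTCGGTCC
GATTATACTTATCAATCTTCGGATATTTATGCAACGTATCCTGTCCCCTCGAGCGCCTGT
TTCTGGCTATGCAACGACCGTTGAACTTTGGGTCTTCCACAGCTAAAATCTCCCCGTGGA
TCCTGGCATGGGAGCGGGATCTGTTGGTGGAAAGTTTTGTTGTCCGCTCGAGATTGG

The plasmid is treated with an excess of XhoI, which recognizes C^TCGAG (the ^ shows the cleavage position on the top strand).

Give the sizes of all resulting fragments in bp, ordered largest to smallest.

119, 118 bp

XhoI sites (CTCGAG) start at positions 108, 227.
XhoI cuts after the first base of each site, so after positions 108, 227.
Circular molecule, 2 cuts → 2 fragments:
  109–227 → 119 bp
  228–237 then 1–108 → 10 + 108 = 118 bp
Sorted largest to smallest: 119, 118 bp.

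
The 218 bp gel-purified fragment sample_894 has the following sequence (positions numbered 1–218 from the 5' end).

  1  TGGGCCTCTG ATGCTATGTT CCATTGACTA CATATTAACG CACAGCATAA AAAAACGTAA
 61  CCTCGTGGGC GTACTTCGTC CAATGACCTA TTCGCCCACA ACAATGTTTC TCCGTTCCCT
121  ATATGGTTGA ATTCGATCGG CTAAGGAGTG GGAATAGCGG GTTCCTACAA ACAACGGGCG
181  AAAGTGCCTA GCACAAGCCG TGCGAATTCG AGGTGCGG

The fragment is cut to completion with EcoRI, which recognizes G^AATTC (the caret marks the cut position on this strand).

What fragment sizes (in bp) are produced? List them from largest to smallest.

EcoRI sites (GAATTC) start at positions 129, 204.
EcoRI cuts after the first base of each site, so after positions 129, 204.
Linear molecule, 2 cuts → 3 fragments:
  1–129 → 129 bp
  130–204 → 75 bp
  205–218 → 14 bp
Sorted largest to smallest: 129, 75, 14 bp.

129, 75, 14 bp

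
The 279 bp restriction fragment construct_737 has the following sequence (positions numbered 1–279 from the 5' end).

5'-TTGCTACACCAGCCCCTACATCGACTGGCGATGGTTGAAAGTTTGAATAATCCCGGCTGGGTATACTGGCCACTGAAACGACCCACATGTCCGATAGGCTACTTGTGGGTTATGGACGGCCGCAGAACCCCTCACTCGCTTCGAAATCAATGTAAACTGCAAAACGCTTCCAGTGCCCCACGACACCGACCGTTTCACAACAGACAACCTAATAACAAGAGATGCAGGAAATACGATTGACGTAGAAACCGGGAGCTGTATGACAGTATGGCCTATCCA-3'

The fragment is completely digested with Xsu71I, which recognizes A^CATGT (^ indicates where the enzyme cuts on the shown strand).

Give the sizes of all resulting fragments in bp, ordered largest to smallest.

194, 85 bp

The Xsu71I site (ACATGT) starts at position 85.
Xsu71I cuts after the first base of each site, so after position 85.
Linear molecule, 1 cut → 2 fragments:
  1–85 → 85 bp
  86–279 → 194 bp
Sorted largest to smallest: 194, 85 bp.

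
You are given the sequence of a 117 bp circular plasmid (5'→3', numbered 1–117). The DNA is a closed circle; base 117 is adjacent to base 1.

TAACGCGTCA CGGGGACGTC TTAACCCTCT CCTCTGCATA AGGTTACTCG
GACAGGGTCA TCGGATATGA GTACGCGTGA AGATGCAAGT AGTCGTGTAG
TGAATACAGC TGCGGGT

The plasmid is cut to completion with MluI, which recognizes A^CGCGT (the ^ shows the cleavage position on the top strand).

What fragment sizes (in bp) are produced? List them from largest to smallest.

70, 47 bp

MluI sites (ACGCGT) start at positions 3, 73.
MluI cuts after the first base of each site, so after positions 3, 73.
Circular molecule, 2 cuts → 2 fragments:
  4–73 → 70 bp
  74–117 then 1–3 → 44 + 3 = 47 bp
Sorted largest to smallest: 70, 47 bp.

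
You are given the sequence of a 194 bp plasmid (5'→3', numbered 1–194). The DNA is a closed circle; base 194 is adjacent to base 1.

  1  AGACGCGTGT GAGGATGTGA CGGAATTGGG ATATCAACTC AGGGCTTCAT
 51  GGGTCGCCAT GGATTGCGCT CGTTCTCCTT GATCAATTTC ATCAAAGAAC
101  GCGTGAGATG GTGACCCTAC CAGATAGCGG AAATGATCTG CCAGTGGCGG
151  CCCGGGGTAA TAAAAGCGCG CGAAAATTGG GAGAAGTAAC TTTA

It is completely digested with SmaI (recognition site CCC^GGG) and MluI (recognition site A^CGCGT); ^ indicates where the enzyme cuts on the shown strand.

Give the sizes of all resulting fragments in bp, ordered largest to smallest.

The SmaI site (CCCGGG) starts at position 151.
SmaI cuts after base 3 of each site, so after position 153.
MluI sites (ACGCGT) start at positions 3, 99.
MluI cuts after the first base of each site, so after positions 3, 99.
Combined cut positions: 3, 99, 153.
Circular molecule, 3 cuts → 3 fragments:
  4–99 → 96 bp
  100–153 → 54 bp
  154–194 then 1–3 → 41 + 3 = 44 bp
Sorted largest to smallest: 96, 54, 44 bp.

96, 54, 44 bp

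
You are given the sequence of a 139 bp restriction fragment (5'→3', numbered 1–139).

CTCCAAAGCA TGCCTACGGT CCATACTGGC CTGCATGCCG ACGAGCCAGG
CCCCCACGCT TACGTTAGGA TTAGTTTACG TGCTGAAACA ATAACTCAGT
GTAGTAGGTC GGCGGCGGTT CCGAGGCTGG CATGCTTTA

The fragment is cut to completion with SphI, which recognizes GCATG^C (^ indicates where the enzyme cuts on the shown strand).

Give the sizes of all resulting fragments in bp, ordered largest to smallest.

97, 25, 12, 5 bp

SphI sites (GCATGC) start at positions 8, 33, 130.
SphI cuts after base 5 of each site (before the last base), so after positions 12, 37, 134.
Linear molecule, 3 cuts → 4 fragments:
  1–12 → 12 bp
  13–37 → 25 bp
  38–134 → 97 bp
  135–139 → 5 bp
Sorted largest to smallest: 97, 25, 12, 5 bp.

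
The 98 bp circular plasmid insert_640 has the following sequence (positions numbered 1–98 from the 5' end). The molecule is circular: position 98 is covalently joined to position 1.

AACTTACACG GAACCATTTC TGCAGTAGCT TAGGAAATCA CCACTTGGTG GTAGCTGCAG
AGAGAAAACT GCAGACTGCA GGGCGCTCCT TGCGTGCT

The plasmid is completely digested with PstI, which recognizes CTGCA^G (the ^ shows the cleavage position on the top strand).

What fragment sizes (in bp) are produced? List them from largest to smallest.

PstI sites (CTGCAG) start at positions 20, 55, 69, 76.
PstI cuts after base 5 of each site (before the last base), so after positions 24, 59, 73, 80.
Circular molecule, 4 cuts → 4 fragments:
  25–59 → 35 bp
  60–73 → 14 bp
  74–80 → 7 bp
  81–98 then 1–24 → 18 + 24 = 42 bp
Sorted largest to smallest: 42, 35, 14, 7 bp.

42, 35, 14, 7 bp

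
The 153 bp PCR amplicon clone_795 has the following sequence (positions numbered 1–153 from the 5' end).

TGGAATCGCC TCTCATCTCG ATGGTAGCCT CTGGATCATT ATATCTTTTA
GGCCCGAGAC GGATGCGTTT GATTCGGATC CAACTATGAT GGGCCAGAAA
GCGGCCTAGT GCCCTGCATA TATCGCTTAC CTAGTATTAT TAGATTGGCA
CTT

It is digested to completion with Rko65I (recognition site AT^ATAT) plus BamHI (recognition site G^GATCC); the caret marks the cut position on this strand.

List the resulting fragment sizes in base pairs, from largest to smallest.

76, 43, 34 bp

The Rko65I site (ATATAT) starts at position 118.
Rko65I cuts after base 2 of each site, so after position 119.
The BamHI site (GGATCC) starts at position 76.
BamHI cuts after the first base of each site, so after position 76.
Combined cut positions: 76, 119.
Linear molecule, 2 cuts → 3 fragments:
  1–76 → 76 bp
  77–119 → 43 bp
  120–153 → 34 bp
Sorted largest to smallest: 76, 43, 34 bp.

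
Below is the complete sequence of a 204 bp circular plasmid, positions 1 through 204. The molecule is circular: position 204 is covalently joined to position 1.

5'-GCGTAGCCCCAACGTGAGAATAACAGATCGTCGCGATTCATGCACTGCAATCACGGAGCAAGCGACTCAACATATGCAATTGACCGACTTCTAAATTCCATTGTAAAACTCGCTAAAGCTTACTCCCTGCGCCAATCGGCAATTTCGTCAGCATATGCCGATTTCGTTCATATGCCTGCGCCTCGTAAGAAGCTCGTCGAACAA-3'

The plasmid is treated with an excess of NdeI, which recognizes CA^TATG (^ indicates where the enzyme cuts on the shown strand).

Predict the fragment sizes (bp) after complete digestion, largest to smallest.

106, 81, 17 bp

NdeI sites (CATATG) start at positions 71, 152, 169.
NdeI cuts after base 2 of each site, so after positions 72, 153, 170.
Circular molecule, 3 cuts → 3 fragments:
  73–153 → 81 bp
  154–170 → 17 bp
  171–204 then 1–72 → 34 + 72 = 106 bp
Sorted largest to smallest: 106, 81, 17 bp.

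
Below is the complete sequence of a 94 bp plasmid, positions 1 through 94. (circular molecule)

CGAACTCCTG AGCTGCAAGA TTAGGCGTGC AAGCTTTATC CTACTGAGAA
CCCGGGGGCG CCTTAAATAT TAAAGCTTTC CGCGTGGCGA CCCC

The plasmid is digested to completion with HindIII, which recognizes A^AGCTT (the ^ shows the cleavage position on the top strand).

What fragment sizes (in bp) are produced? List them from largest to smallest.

HindIII sites (AAGCTT) start at positions 31, 73.
HindIII cuts after the first base of each site, so after positions 31, 73.
Circular molecule, 2 cuts → 2 fragments:
  32–73 → 42 bp
  74–94 then 1–31 → 21 + 31 = 52 bp
Sorted largest to smallest: 52, 42 bp.

52, 42 bp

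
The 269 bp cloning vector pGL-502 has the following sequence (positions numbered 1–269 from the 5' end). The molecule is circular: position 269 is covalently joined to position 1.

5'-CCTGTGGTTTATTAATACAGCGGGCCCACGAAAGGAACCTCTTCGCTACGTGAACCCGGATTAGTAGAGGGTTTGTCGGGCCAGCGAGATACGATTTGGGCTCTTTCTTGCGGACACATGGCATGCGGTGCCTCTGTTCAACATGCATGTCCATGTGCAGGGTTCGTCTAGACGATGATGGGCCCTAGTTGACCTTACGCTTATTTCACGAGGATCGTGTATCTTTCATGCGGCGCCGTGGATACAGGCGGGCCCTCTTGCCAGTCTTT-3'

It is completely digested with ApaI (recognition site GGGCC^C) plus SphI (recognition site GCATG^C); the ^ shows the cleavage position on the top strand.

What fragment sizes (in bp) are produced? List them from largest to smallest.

ApaI sites (GGGCCC) start at positions 22, 180, 250.
ApaI cuts after base 5 of each site (before the last base), so after positions 26, 184, 254.
The SphI site (GCATGC) starts at position 121.
SphI cuts after base 5 of each site (before the last base), so after position 125.
Combined cut positions: 26, 125, 184, 254.
Circular molecule, 4 cuts → 4 fragments:
  27–125 → 99 bp
  126–184 → 59 bp
  185–254 → 70 bp
  255–269 then 1–26 → 15 + 26 = 41 bp
Sorted largest to smallest: 99, 70, 59, 41 bp.

99, 70, 59, 41 bp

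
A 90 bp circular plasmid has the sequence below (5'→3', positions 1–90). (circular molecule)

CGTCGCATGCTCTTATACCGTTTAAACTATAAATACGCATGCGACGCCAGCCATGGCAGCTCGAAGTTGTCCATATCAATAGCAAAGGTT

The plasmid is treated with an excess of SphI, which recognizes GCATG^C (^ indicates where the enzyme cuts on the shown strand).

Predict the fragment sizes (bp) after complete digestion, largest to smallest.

SphI sites (GCATGC) start at positions 5, 37.
SphI cuts after base 5 of each site (before the last base), so after positions 9, 41.
Circular molecule, 2 cuts → 2 fragments:
  10–41 → 32 bp
  42–90 then 1–9 → 49 + 9 = 58 bp
Sorted largest to smallest: 58, 32 bp.

58, 32 bp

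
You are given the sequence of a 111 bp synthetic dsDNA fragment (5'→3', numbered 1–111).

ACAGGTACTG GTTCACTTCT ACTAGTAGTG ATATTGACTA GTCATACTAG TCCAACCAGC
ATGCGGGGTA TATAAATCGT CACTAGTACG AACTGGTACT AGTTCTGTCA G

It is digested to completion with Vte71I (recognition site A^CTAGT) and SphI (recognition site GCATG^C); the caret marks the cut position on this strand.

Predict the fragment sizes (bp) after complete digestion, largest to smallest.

Vte71I sites (ACTAGT) start at positions 21, 37, 46, 82, 98.
Vte71I cuts after the first base of each site, so after positions 21, 37, 46, 82, 98.
The SphI site (GCATGC) starts at position 59.
SphI cuts after base 5 of each site (before the last base), so after position 63.
Combined cut positions: 21, 37, 46, 63, 82, 98.
Linear molecule, 6 cuts → 7 fragments:
  1–21 → 21 bp
  22–37 → 16 bp
  38–46 → 9 bp
  47–63 → 17 bp
  64–82 → 19 bp
  83–98 → 16 bp
  99–111 → 13 bp
Sorted largest to smallest: 21, 19, 17, 16, 16, 13, 9 bp.

21, 19, 17, 16, 16, 13, 9 bp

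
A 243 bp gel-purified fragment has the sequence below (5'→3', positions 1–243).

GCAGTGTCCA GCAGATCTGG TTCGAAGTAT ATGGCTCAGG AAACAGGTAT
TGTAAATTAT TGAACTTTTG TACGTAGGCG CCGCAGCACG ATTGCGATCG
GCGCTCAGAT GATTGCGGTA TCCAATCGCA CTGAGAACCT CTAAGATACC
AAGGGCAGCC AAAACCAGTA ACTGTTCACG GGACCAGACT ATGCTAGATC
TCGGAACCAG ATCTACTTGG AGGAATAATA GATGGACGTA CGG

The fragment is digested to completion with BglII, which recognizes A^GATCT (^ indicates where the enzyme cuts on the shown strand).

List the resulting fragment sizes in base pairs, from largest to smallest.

183, 34, 13, 13 bp

BglII sites (AGATCT) start at positions 13, 196, 209.
BglII cuts after the first base of each site, so after positions 13, 196, 209.
Linear molecule, 3 cuts → 4 fragments:
  1–13 → 13 bp
  14–196 → 183 bp
  197–209 → 13 bp
  210–243 → 34 bp
Sorted largest to smallest: 183, 34, 13, 13 bp.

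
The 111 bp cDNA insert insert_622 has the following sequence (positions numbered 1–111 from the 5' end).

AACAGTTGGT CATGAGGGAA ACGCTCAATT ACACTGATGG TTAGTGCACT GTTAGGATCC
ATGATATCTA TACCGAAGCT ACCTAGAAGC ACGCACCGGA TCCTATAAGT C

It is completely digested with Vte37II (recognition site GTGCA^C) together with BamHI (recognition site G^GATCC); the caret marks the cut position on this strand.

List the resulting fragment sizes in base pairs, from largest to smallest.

48, 43, 13, 7 bp

The Vte37II site (GTGCAC) starts at position 44.
Vte37II cuts after base 5 of each site (before the last base), so after position 48.
BamHI sites (GGATCC) start at positions 55, 98.
BamHI cuts after the first base of each site, so after positions 55, 98.
Combined cut positions: 48, 55, 98.
Linear molecule, 3 cuts → 4 fragments:
  1–48 → 48 bp
  49–55 → 7 bp
  56–98 → 43 bp
  99–111 → 13 bp
Sorted largest to smallest: 48, 43, 13, 7 bp.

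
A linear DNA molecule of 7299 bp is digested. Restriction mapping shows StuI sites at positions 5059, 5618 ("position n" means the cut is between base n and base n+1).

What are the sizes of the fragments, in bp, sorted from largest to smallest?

Linear molecule, 2 cuts → 3 fragments:
  5059 − 0 = 5059 bp
  5618 − 5059 = 559 bp
  7299 − 5618 = 1681 bp
Sorted largest to smallest: 5059, 1681, 559 bp.

5059, 1681, 559 bp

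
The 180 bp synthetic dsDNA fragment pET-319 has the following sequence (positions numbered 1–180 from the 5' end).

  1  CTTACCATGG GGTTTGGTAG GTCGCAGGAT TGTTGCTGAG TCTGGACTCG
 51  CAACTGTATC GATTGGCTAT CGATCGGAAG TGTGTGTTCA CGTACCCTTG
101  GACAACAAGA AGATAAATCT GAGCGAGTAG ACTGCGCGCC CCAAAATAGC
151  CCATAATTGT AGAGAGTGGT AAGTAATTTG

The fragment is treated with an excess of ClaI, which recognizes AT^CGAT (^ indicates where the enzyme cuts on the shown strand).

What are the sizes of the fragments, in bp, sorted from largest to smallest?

ClaI sites (ATCGAT) start at positions 58, 69.
ClaI cuts after base 2 of each site, so after positions 59, 70.
Linear molecule, 2 cuts → 3 fragments:
  1–59 → 59 bp
  60–70 → 11 bp
  71–180 → 110 bp
Sorted largest to smallest: 110, 59, 11 bp.

110, 59, 11 bp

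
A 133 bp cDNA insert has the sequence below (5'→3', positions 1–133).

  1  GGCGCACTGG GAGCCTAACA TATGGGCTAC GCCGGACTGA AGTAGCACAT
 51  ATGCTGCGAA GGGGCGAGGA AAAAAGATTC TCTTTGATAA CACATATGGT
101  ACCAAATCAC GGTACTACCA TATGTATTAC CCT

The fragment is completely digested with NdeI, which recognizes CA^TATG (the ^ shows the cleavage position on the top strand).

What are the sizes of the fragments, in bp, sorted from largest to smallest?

45, 29, 26, 20, 13 bp

NdeI sites (CATATG) start at positions 19, 48, 93, 119.
NdeI cuts after base 2 of each site, so after positions 20, 49, 94, 120.
Linear molecule, 4 cuts → 5 fragments:
  1–20 → 20 bp
  21–49 → 29 bp
  50–94 → 45 bp
  95–120 → 26 bp
  121–133 → 13 bp
Sorted largest to smallest: 45, 29, 26, 20, 13 bp.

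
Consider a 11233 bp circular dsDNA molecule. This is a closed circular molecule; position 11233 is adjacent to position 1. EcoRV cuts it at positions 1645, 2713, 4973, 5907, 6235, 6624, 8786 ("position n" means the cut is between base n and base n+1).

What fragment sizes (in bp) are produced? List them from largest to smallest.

4092, 2260, 2162, 1068, 934, 389, 328 bp

Circular molecule, 7 cuts → 7 fragments:
  2713 − 1645 = 1068 bp
  4973 − 2713 = 2260 bp
  5907 − 4973 = 934 bp
  6235 − 5907 = 328 bp
  6624 − 6235 = 389 bp
  8786 − 6624 = 2162 bp
  wrap: 11233 − 8786 + 1645 = 4092 bp
Sorted largest to smallest: 4092, 2260, 2162, 1068, 934, 389, 328 bp.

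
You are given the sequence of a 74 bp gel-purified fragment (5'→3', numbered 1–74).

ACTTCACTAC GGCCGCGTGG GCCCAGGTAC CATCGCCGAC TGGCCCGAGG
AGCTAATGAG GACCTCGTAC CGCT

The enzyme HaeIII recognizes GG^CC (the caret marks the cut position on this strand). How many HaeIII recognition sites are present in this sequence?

3

GGCC occurs starting at positions 11, 20, 42.
HaeIII cuts at 3 sites.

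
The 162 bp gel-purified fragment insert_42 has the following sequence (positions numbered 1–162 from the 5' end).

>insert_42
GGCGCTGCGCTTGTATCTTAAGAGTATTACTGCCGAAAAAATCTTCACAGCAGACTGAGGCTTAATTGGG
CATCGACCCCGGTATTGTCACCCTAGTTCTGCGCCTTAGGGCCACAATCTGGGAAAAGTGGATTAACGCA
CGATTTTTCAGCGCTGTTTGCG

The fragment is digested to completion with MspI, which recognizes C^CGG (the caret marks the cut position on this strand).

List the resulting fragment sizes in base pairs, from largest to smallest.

The MspI site (CCGG) starts at position 79.
MspI cuts after the first base of each site, so after position 79.
Linear molecule, 1 cut → 2 fragments:
  1–79 → 79 bp
  80–162 → 83 bp
Sorted largest to smallest: 83, 79 bp.

83, 79 bp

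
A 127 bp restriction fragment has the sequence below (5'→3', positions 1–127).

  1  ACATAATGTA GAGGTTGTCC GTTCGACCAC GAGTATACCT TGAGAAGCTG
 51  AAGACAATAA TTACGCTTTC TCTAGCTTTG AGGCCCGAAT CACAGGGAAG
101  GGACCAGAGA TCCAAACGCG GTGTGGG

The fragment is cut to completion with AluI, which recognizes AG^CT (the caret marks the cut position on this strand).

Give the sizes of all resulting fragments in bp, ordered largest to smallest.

AluI sites (AGCT) start at positions 46, 74.
AluI cuts after base 2 of each site, so after positions 47, 75.
Linear molecule, 2 cuts → 3 fragments:
  1–47 → 47 bp
  48–75 → 28 bp
  76–127 → 52 bp
Sorted largest to smallest: 52, 47, 28 bp.

52, 47, 28 bp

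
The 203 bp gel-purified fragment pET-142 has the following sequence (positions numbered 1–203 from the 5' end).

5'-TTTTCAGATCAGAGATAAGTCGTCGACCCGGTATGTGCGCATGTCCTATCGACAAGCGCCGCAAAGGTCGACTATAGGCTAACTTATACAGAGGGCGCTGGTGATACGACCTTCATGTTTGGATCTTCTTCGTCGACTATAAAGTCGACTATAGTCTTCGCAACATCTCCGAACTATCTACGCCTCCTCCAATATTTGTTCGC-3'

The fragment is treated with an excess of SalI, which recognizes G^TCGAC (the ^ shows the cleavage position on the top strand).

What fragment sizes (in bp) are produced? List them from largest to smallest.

65, 59, 45, 22, 12 bp

SalI sites (GTCGAC) start at positions 22, 67, 132, 144.
SalI cuts after the first base of each site, so after positions 22, 67, 132, 144.
Linear molecule, 4 cuts → 5 fragments:
  1–22 → 22 bp
  23–67 → 45 bp
  68–132 → 65 bp
  133–144 → 12 bp
  145–203 → 59 bp
Sorted largest to smallest: 65, 59, 45, 22, 12 bp.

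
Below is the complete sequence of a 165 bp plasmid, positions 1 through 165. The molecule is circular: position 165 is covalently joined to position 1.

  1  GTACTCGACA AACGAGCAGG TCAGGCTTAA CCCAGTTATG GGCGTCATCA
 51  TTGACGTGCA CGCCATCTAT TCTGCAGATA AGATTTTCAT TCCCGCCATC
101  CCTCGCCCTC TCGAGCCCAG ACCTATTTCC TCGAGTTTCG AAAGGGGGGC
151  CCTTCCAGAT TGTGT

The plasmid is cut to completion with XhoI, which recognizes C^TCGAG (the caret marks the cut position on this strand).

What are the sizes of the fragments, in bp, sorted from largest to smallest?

145, 20 bp

XhoI sites (CTCGAG) start at positions 110, 130.
XhoI cuts after the first base of each site, so after positions 110, 130.
Circular molecule, 2 cuts → 2 fragments:
  111–130 → 20 bp
  131–165 then 1–110 → 35 + 110 = 145 bp
Sorted largest to smallest: 145, 20 bp.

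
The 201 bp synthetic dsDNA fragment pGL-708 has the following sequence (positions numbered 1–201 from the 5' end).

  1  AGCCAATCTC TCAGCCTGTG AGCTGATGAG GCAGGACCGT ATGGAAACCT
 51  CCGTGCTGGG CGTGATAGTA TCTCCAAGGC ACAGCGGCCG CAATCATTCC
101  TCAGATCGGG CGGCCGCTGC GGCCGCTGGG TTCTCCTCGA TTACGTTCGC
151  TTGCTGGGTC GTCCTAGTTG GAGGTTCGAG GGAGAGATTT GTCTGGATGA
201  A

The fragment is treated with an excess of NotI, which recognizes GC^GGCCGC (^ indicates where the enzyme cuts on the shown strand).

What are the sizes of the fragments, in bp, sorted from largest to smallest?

NotI sites (GCGGCCGC) start at positions 84, 110, 119.
NotI cuts after base 2 of each site, so after positions 85, 111, 120.
Linear molecule, 3 cuts → 4 fragments:
  1–85 → 85 bp
  86–111 → 26 bp
  112–120 → 9 bp
  121–201 → 81 bp
Sorted largest to smallest: 85, 81, 26, 9 bp.

85, 81, 26, 9 bp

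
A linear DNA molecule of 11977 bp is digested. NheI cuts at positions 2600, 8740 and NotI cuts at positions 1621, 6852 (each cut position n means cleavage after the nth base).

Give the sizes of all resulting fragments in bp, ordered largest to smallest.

Combined cut positions (sorted): 1621, 2600, 6852, 8740.
Linear molecule, 4 cuts → 5 fragments:
  1621 − 0 = 1621 bp
  2600 − 1621 = 979 bp
  6852 − 2600 = 4252 bp
  8740 − 6852 = 1888 bp
  11977 − 8740 = 3237 bp
Sorted largest to smallest: 4252, 3237, 1888, 1621, 979 bp.

4252, 3237, 1888, 1621, 979 bp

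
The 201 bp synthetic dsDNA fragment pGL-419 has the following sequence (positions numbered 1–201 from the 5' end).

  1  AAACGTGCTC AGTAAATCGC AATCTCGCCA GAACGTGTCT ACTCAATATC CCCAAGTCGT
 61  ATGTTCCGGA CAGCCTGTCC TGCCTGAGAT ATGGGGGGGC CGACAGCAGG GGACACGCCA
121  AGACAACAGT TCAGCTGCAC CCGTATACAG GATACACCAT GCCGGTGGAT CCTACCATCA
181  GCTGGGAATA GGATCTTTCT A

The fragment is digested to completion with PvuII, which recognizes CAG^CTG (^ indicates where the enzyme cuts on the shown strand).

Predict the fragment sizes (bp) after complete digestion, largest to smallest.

PvuII sites (CAGCTG) start at positions 132, 179.
PvuII cuts after base 3 of each site, so after positions 134, 181.
Linear molecule, 2 cuts → 3 fragments:
  1–134 → 134 bp
  135–181 → 47 bp
  182–201 → 20 bp
Sorted largest to smallest: 134, 47, 20 bp.

134, 47, 20 bp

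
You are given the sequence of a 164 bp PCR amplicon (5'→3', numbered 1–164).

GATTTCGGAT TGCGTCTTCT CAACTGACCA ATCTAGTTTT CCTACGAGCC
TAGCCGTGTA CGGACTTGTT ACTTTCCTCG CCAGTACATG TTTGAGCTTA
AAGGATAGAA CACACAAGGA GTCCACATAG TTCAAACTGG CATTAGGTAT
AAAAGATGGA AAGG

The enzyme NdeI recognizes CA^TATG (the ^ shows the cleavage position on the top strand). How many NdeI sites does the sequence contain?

No occurrence of CATATG is present in the sequence.
NdeI does not cut: 0 sites.

0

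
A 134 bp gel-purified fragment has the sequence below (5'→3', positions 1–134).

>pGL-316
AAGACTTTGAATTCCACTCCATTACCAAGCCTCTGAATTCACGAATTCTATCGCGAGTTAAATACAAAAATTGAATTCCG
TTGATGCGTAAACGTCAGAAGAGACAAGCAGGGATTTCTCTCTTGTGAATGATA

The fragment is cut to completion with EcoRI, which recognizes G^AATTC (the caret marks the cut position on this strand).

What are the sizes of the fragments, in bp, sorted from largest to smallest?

61, 30, 26, 9, 8 bp

EcoRI sites (GAATTC) start at positions 9, 35, 43, 73.
EcoRI cuts after the first base of each site, so after positions 9, 35, 43, 73.
Linear molecule, 4 cuts → 5 fragments:
  1–9 → 9 bp
  10–35 → 26 bp
  36–43 → 8 bp
  44–73 → 30 bp
  74–134 → 61 bp
Sorted largest to smallest: 61, 30, 26, 9, 8 bp.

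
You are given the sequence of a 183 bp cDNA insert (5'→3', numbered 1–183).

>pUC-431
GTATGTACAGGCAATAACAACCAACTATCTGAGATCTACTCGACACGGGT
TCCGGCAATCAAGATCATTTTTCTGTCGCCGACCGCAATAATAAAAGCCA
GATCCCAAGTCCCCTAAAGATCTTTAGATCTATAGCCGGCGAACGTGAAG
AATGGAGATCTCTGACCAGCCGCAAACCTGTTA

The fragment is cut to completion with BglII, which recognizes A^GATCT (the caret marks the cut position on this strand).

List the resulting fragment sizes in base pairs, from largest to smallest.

BglII sites (AGATCT) start at positions 32, 118, 126, 156.
BglII cuts after the first base of each site, so after positions 32, 118, 126, 156.
Linear molecule, 4 cuts → 5 fragments:
  1–32 → 32 bp
  33–118 → 86 bp
  119–126 → 8 bp
  127–156 → 30 bp
  157–183 → 27 bp
Sorted largest to smallest: 86, 32, 30, 27, 8 bp.

86, 32, 30, 27, 8 bp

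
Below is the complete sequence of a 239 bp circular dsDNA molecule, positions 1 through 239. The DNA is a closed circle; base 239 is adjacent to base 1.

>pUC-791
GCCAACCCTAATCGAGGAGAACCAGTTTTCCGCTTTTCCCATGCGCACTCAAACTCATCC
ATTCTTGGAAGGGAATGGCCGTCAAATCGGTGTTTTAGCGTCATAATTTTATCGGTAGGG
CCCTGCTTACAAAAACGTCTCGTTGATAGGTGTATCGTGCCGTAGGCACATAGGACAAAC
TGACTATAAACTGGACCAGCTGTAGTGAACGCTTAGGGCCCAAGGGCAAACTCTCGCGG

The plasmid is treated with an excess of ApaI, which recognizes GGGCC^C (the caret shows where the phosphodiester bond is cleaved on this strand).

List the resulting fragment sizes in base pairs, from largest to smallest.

141, 98 bp

ApaI sites (GGGCCC) start at positions 118, 216.
ApaI cuts after base 5 of each site (before the last base), so after positions 122, 220.
Circular molecule, 2 cuts → 2 fragments:
  123–220 → 98 bp
  221–239 then 1–122 → 19 + 122 = 141 bp
Sorted largest to smallest: 141, 98 bp.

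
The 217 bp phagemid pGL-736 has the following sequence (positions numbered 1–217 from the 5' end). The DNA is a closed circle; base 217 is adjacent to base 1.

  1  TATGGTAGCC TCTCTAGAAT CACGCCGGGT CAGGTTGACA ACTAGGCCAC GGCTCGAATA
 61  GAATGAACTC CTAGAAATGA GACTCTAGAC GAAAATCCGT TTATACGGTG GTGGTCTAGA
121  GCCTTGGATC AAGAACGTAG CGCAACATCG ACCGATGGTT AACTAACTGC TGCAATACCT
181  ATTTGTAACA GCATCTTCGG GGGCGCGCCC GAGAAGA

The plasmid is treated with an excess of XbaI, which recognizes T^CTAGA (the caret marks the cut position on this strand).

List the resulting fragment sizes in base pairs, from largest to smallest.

115, 71, 31 bp

XbaI sites (TCTAGA) start at positions 13, 84, 115.
XbaI cuts after the first base of each site, so after positions 13, 84, 115.
Circular molecule, 3 cuts → 3 fragments:
  14–84 → 71 bp
  85–115 → 31 bp
  116–217 then 1–13 → 102 + 13 = 115 bp
Sorted largest to smallest: 115, 71, 31 bp.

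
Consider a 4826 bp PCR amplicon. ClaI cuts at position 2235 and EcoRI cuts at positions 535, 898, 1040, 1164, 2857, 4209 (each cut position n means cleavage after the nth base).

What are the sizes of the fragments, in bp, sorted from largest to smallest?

1352, 1071, 622, 617, 535, 363, 142, 124 bp

Combined cut positions (sorted): 535, 898, 1040, 1164, 2235, 2857, 4209.
Linear molecule, 7 cuts → 8 fragments:
  535 − 0 = 535 bp
  898 − 535 = 363 bp
  1040 − 898 = 142 bp
  1164 − 1040 = 124 bp
  2235 − 1164 = 1071 bp
  2857 − 2235 = 622 bp
  4209 − 2857 = 1352 bp
  4826 − 4209 = 617 bp
Sorted largest to smallest: 1352, 1071, 622, 617, 535, 363, 142, 124 bp.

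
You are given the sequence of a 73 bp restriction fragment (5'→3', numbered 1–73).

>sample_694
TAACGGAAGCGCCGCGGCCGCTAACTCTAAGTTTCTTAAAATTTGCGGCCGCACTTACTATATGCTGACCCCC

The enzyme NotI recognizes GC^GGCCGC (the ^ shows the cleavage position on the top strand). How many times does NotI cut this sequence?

2

GCGGCCGC occurs starting at positions 14, 45.
NotI cuts at 2 sites.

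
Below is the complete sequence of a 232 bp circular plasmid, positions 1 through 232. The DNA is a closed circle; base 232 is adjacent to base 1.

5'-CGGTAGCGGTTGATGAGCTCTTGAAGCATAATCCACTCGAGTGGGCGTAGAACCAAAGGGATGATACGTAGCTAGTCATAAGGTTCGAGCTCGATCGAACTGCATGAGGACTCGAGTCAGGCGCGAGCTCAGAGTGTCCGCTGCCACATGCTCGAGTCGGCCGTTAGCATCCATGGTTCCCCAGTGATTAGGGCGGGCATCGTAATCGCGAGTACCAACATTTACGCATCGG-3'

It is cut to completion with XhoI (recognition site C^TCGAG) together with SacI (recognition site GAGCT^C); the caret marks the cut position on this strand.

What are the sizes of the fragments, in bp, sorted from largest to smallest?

100, 55, 22, 20, 18, 17 bp

XhoI sites (CTCGAG) start at positions 36, 111, 151.
XhoI cuts after the first base of each site, so after positions 36, 111, 151.
SacI sites (GAGCTC) start at positions 15, 87, 125.
SacI cuts after base 5 of each site (before the last base), so after positions 19, 91, 129.
Combined cut positions: 19, 36, 91, 111, 129, 151.
Circular molecule, 6 cuts → 6 fragments:
  20–36 → 17 bp
  37–91 → 55 bp
  92–111 → 20 bp
  112–129 → 18 bp
  130–151 → 22 bp
  152–232 then 1–19 → 81 + 19 = 100 bp
Sorted largest to smallest: 100, 55, 22, 20, 18, 17 bp.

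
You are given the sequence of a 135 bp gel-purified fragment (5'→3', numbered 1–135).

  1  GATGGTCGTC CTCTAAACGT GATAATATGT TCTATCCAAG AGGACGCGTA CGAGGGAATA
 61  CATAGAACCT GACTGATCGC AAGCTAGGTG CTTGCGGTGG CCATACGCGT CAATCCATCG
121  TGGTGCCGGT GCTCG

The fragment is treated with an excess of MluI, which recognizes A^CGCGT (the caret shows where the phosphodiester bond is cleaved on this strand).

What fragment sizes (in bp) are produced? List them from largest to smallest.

MluI sites (ACGCGT) start at positions 44, 105.
MluI cuts after the first base of each site, so after positions 44, 105.
Linear molecule, 2 cuts → 3 fragments:
  1–44 → 44 bp
  45–105 → 61 bp
  106–135 → 30 bp
Sorted largest to smallest: 61, 44, 30 bp.

61, 44, 30 bp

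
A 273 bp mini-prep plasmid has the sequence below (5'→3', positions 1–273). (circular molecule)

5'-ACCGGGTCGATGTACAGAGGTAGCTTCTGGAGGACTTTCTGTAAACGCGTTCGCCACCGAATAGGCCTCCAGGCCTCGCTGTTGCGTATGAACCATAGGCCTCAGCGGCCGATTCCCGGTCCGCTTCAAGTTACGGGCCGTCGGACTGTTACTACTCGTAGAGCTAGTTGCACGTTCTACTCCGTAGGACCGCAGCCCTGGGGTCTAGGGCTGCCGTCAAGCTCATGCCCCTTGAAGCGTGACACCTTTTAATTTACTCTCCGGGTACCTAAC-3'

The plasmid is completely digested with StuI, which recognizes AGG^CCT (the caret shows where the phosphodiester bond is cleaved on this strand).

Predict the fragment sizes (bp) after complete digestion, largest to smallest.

239, 26, 8 bp

StuI sites (AGGCCT) start at positions 63, 71, 97.
StuI cuts after base 3 of each site, so after positions 65, 73, 99.
Circular molecule, 3 cuts → 3 fragments:
  66–73 → 8 bp
  74–99 → 26 bp
  100–273 then 1–65 → 174 + 65 = 239 bp
Sorted largest to smallest: 239, 26, 8 bp.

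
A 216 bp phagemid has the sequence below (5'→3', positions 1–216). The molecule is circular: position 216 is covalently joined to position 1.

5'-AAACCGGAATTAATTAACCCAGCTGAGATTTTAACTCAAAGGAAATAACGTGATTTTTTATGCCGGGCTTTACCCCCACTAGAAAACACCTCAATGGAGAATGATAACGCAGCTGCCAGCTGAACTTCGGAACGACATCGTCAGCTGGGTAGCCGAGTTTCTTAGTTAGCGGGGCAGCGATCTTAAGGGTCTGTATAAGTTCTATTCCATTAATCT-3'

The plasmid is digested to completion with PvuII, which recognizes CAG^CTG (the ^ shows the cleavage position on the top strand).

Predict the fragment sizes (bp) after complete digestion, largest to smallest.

94, 90, 25, 7 bp

PvuII sites (CAGCTG) start at positions 20, 110, 117, 142.
PvuII cuts after base 3 of each site, so after positions 22, 112, 119, 144.
Circular molecule, 4 cuts → 4 fragments:
  23–112 → 90 bp
  113–119 → 7 bp
  120–144 → 25 bp
  145–216 then 1–22 → 72 + 22 = 94 bp
Sorted largest to smallest: 94, 90, 25, 7 bp.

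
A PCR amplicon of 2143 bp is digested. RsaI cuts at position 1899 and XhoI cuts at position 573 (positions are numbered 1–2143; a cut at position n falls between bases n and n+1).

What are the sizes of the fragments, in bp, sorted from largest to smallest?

1326, 573, 244 bp

Combined cut positions (sorted): 573, 1899.
Linear molecule, 2 cuts → 3 fragments:
  573 − 0 = 573 bp
  1899 − 573 = 1326 bp
  2143 − 1899 = 244 bp
Sorted largest to smallest: 1326, 573, 244 bp.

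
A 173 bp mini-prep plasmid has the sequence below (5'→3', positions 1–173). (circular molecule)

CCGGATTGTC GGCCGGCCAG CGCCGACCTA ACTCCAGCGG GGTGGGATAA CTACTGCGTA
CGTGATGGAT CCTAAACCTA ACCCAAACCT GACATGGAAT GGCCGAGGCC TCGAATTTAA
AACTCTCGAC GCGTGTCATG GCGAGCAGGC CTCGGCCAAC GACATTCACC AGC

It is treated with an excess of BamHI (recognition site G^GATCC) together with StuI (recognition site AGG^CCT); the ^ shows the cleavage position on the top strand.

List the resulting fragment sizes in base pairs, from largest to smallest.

91, 41, 41 bp

The BamHI site (GGATCC) starts at position 67.
BamHI cuts after the first base of each site, so after position 67.
StuI sites (AGGCCT) start at positions 106, 147.
StuI cuts after base 3 of each site, so after positions 108, 149.
Combined cut positions: 67, 108, 149.
Circular molecule, 3 cuts → 3 fragments:
  68–108 → 41 bp
  109–149 → 41 bp
  150–173 then 1–67 → 24 + 67 = 91 bp
Sorted largest to smallest: 91, 41, 41 bp.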